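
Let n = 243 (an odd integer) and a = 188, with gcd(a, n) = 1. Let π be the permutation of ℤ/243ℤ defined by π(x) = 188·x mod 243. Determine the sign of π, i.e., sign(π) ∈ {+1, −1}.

-1

Start at x=107: 107 → 190 → 242 → 55 → 134 → 163 → 26 → … (one orbit).
Decompose π into cycles: lengths [18, 18, 18, 18, 18, 18, 18, 18, 18, 6, 6, 6, 6, 6, 6, 6, 6, 6, 2, 2, 2, 2, 2, 2, 2, 2, 2, 2, 2, 2, 2, 1] (32 cycles, including the fixed point 0).
n − c = 243 − 32 = 211; sign = (−1)^211 = -1.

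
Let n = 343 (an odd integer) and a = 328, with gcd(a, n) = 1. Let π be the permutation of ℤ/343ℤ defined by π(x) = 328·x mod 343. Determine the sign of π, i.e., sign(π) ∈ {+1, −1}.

-1

Orbit of 148 under x↦328x: [148, 181, 29, 251, 8, 223, 85]… (length divides ord_343(328)).
The orbit structure of x ↦ 328x mod 343: 10 orbits of sizes [98, 98, 98, 14, 14, 14, 2, 2, 2, 1].
sign(π) = (−1)^{n − #cycles} = (−1)^{343−10} = (−1)^333 = -1.
The Jacobi symbol (328|343) = -1 (Zolotarev) agrees.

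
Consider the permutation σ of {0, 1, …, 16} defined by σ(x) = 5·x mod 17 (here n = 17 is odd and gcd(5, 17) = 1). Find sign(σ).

Trace 7: π^k(7) = [7, 1, 5, 8, 6, 13, 14] for k=0..6.
π_5 has 2 disjoint cycles with lengths [16, 1] on {0,…,16}.
2 cycles on 17: each ℓ→(−1)^(ℓ−1), product (−1)^15 = -1.

-1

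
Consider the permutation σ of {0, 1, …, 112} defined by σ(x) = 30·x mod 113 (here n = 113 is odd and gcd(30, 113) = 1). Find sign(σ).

+1

Trace 106: π^k(106) = [106, 16, 28, 49, 1, 30, 109] for k=0..6.
π_30 has 17 disjoint cycles with lengths [7, 7, 7, 7, 7, 7, 7, 7, 7, 7, 7, 7, 7, 7, 7, 7, 1] on {0,…,112}.
17 cycles on 113: each ℓ→(−1)^(ℓ−1), product (−1)^96 = +1.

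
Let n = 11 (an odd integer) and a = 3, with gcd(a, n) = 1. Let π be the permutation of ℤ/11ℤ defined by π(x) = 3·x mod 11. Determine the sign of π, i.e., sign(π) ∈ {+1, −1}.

+1

Trace 4: π^k(4) = [4, 1, 3, 9, 5] for k=0..4.
Decompose π into cycles: lengths [5, 5, 1] (3 cycles, including the fixed point 0).
n − c = 11 − 3 = 8; sign = (−1)^8 = +1.
(3|11)_J = +1 (Zolotarev's lemma cross-check).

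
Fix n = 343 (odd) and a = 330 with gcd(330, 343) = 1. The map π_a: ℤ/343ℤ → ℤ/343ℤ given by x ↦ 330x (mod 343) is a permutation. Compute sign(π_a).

Orbit of 127 under x↦330x: [127, 64, 197, 183, 22, 57, 288]… (length divides ord_343(330)).
The orbit structure of x ↦ 330x mod 343: 19 orbits of sizes [49, 49, 49, 49, 49, 49, 7, 7, 7, 7, 7, 7, 1, 1, 1, 1, 1, 1, 1].
n − c = 343 − 19 = 324; sign = (−1)^324 = +1.

+1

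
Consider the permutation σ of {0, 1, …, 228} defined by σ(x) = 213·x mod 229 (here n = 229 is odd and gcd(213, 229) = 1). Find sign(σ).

+1

Orbit of 225 under x↦213x: [225, 64, 121, 125, 61, 169, 44]… (length divides ord_229(213)).
Decompose π into cycles: lengths [38, 38, 38, 38, 38, 38, 1] (7 cycles, including the fixed point 0).
n − c = 229 − 7 = 222; sign = (−1)^222 = +1.
The Jacobi symbol (213|229) = +1 (Zolotarev) agrees.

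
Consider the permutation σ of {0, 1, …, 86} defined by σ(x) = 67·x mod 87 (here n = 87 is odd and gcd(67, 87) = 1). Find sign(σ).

Start at x=82: 82 → 13 → 1 → 67 → 52 → 4 → 7 → … (one orbit).
Decompose π into cycles: lengths [14, 14, 14, 14, 14, 14, 1, 1, 1] (9 cycles, including the fixed point 0).
With 9 cycles on 87 points, sign = (−1)^{87−9} = +1.
Check: (67/87) = +1 by Zolotarev.

+1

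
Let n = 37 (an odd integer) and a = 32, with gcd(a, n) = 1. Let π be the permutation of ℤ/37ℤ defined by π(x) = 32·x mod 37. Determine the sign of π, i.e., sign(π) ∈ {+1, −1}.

-1

Start at x=6: 6 → 7 → 2 → 27 → 13 → 9 → 29 → … (one orbit).
Cycle lengths of π_32 on ℤ/37ℤ: [36, 1]; 2 cycles in total.
37 − 2 = 35 transpositions; sign(π) = (−1)^35 = -1.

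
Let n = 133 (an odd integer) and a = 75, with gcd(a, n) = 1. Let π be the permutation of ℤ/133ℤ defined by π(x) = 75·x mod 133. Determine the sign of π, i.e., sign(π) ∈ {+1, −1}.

Start at x=75: 75 → 39 → 132 → 58 → 94 → 1 → 75 (one orbit).
Decompose π into cycles: lengths [6, 6, 6, 6, 6, 6, 6, 6, 6, 6, 6, 6, 6, 6, 6, 6, 6, 6, 6, 2, 2, 2, 2, 2, 2, 2, 2, 2, 1] (29 cycles, including the fixed point 0).
133 − 29 = 104 transpositions; sign(π) = (−1)^104 = +1.

+1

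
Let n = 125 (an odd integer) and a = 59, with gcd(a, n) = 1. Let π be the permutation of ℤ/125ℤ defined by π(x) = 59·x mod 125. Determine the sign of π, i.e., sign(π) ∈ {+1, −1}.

Trace 34: π^k(34) = [34, 6, 104, 11, 24, 41, 44] for k=0..6.
π_59 has 7 disjoint cycles with lengths [50, 50, 10, 10, 2, 2, 1] on {0,…,124}.
With 7 cycles on 125 points, sign = (−1)^{125−7} = +1.

+1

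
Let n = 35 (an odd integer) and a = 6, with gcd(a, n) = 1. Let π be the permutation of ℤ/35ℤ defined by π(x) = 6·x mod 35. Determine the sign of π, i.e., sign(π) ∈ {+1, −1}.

Orbit of 1 under x↦6x: [1, 6]… (length divides ord_35(6)).
The orbit structure of x ↦ 6x mod 35: 20 orbits of sizes [2, 2, 2, 2, 2, 2, 2, 2, 2, 2, 2, 2, 2, 2, 2, 1, 1, 1, 1, 1].
20 cycles on 35: each ℓ→(−1)^(ℓ−1), product (−1)^15 = -1.
The Jacobi symbol (6|35) = -1 (Zolotarev) agrees.

-1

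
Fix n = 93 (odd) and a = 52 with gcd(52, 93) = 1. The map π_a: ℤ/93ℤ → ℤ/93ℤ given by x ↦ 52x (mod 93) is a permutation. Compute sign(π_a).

-1

Orbit of 85 under x↦52x: [85, 49, 37, 64, 73, 76, 46]… (length divides ord_93(52)).
The orbit structure of x ↦ 52x mod 93: 6 orbits of sizes [30, 30, 30, 1, 1, 1].
sign(π) = (−1)^{n − #cycles} = (−1)^{93−6} = (−1)^87 = -1.
(52|93)_J = -1 (Zolotarev's lemma cross-check).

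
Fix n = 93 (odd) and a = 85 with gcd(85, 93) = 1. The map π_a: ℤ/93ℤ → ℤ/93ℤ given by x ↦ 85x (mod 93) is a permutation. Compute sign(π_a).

Orbit of 58 under x↦85x: [58, 1, 85, 64, 46, 4, 61]… (length divides ord_93(85)).
Decompose π into cycles: lengths [10, 10, 10, 10, 10, 10, 10, 10, 10, 1, 1, 1] (12 cycles, including the fixed point 0).
93 − 12 = 81 transpositions; sign(π) = (−1)^81 = -1.
(85|93)_J = -1 (Zolotarev's lemma cross-check).

-1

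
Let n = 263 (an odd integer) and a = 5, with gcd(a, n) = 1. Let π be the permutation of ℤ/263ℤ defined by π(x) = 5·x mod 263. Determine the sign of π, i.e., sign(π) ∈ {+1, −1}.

-1

Orbit of 212 under x↦5x: [212, 8, 40, 200, 211, 3, 15]… (length divides ord_263(5)).
Cycle type of π: 262 + 1; total 2 cycles.
Σ(ℓ_i−1) = 263−2 = 261; sign = (−1)^261 = -1.
Zolotarev: (5|263) = -1, matching the cycle-count sign.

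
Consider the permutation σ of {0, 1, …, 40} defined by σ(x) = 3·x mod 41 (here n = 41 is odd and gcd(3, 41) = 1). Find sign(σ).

Trace 1: π^k(1) = [1, 3, 9, 27, 40, 38, 32] for k=0..6.
6 cycles of lengths [8, 8, 8, 8, 8, 1].
Σ(ℓ_i−1) = 41−6 = 35; sign = (−1)^35 = -1.

-1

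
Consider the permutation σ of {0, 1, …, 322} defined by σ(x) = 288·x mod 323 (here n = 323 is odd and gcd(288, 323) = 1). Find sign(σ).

-1

Start at x=290: 290 → 186 → 273 → 135 → 120 → 322 → 35 → … (one orbit).
π_288 has 26 disjoint cycles with lengths [18, 18, 18, 18, 18, 18, 18, 18, 18, 18, 18, 18, 18, 18, 18, 18, 18, 2, 2, 2, 2, 2, 2, 2, 2, 1] on {0,…,322}.
Σ(ℓ_i−1) = 323−26 = 297; sign = (−1)^297 = -1.
(288|323)_J = -1 (Zolotarev's lemma cross-check).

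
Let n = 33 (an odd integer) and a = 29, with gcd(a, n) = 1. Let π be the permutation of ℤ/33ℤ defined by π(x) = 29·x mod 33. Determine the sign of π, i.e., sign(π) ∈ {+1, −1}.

Orbit of 32 under x↦29x: [32, 4, 17, 31, 8, 1, 29]… (length divides ord_33(29)).
π_29 has 5 disjoint cycles with lengths [10, 10, 10, 2, 1] on {0,…,32}.
n − c = 33 − 5 = 28; sign = (−1)^28 = +1.
(29|33)_J = +1 (Zolotarev's lemma cross-check).

+1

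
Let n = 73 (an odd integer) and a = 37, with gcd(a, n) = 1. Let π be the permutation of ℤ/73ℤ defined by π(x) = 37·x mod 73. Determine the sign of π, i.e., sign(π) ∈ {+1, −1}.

+1

Orbit of 8 under x↦37x: [8, 4, 2, 1, 37, 55, 64]… (length divides ord_73(37)).
9 cycles of lengths [9, 9, 9, 9, 9, 9, 9, 9, 1].
sign(π) = (−1)^{n − #cycles} = (−1)^{73−9} = (−1)^64 = +1.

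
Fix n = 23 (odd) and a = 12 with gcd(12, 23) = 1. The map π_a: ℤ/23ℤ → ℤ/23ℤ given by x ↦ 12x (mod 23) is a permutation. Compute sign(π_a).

+1

Orbit of 6 under x↦12x: [6, 3, 13, 18, 9, 16, 8]… (length divides ord_23(12)).
The orbit structure of x ↦ 12x mod 23: 3 orbits of sizes [11, 11, 1].
With 3 cycles on 23 points, sign = (−1)^{23−3} = +1.
(12|23)_J = +1 (Zolotarev's lemma cross-check).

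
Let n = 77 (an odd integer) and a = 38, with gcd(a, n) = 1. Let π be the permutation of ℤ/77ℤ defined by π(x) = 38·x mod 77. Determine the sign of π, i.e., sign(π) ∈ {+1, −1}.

Trace 31: π^k(31) = [31, 23, 27, 25, 26, 64, 45] for k=0..6.
The orbit structure of x ↦ 38x mod 77: 6 orbits of sizes [30, 30, 6, 5, 5, 1].
n − c = 77 − 6 = 71; sign = (−1)^71 = -1.
Zolotarev: (38|77) = -1, matching the cycle-count sign.

-1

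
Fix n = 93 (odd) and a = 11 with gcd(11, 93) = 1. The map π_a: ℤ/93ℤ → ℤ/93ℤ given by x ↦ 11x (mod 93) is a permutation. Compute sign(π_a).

+1

Orbit of 25 under x↦11x: [25, 89, 49, 74, 70, 26, 7]… (length divides ord_93(11)).
5 cycles of lengths [30, 30, 30, 2, 1].
93 − 5 = 88 transpositions; sign(π) = (−1)^88 = +1.
Via Zolotarev, sign(π_{11}) = (11|93) = +1.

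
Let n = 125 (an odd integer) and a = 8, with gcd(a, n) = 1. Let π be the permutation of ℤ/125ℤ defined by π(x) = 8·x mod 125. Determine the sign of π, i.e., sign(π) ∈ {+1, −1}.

-1

Orbit of 68 under x↦8x: [68, 44, 102, 66, 28, 99, 42]… (length divides ord_125(8)).
4 cycles of lengths [100, 20, 4, 1].
Σ(ℓ_i−1) = 125−4 = 121; sign = (−1)^121 = -1.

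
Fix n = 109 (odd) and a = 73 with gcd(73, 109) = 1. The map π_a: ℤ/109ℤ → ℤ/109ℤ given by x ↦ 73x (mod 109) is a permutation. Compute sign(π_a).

+1

Trace 26: π^k(26) = [26, 45, 15, 5, 38, 49, 89] for k=0..6.
Decompose π into cycles: lengths [27, 27, 27, 27, 1] (5 cycles, including the fixed point 0).
109 − 5 = 104 transpositions; sign(π) = (−1)^104 = +1.
Via Zolotarev, sign(π_{73}) = (73|109) = +1.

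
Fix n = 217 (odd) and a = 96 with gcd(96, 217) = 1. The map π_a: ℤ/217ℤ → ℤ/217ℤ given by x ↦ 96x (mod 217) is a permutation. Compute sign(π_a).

Orbit of 205 under x↦96x: [205, 150, 78, 110, 144, 153, 149]… (length divides ord_217(96)).
The orbit structure of x ↦ 96x mod 217: 9 orbits of sizes [30, 30, 30, 30, 30, 30, 30, 6, 1].
217 − 9 = 208 transpositions; sign(π) = (−1)^208 = +1.
Via Zolotarev, sign(π_{96}) = (96|217) = +1.

+1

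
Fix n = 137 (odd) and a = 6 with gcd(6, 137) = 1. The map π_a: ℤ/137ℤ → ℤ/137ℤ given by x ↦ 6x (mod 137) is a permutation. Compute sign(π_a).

-1

Orbit of 72 under x↦6x: [72, 21, 126, 71, 15, 90, 129]… (length divides ord_137(6)).
The orbit structure of x ↦ 6x mod 137: 2 orbits of sizes [136, 1].
2 cycles on 137: each ℓ→(−1)^(ℓ−1), product (−1)^135 = -1.
Check: (6/137) = -1 by Zolotarev.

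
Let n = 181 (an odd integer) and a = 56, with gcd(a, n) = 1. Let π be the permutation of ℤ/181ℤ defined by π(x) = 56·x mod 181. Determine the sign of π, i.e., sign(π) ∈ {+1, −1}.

Orbit of 59 under x↦56x: [59, 46, 42, 180, 125, 122, 135]… (length divides ord_181(56)).
Decompose π into cycles: lengths [10, 10, 10, 10, 10, 10, 10, 10, 10, 10, 10, 10, 10, 10, 10, 10, 10, 10, 1] (19 cycles, including the fixed point 0).
With 19 cycles on 181 points, sign = (−1)^{181−19} = +1.
Zolotarev: (56|181) = +1, matching the cycle-count sign.

+1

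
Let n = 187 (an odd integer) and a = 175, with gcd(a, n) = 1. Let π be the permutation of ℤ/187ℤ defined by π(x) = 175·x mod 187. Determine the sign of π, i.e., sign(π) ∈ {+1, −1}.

Trace 142: π^k(142) = [142, 166, 65, 155, 10, 67, 131] for k=0..6.
Decompose π into cycles: lengths [16, 16, 16, 16, 16, 16, 16, 16, 16, 16, 16, 2, 2, 2, 2, 2, 1] (17 cycles, including the fixed point 0).
17 cycles on 187: each ℓ→(−1)^(ℓ−1), product (−1)^170 = +1.
The Jacobi symbol (175|187) = +1 (Zolotarev) agrees.

+1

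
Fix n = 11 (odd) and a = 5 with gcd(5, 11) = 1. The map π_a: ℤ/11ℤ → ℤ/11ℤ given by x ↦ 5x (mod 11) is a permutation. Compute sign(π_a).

Orbit of 4 under x↦5x: [4, 9, 1, 5, 3]… (length divides ord_11(5)).
Cycle type of π: 5×2 + 1; total 3 cycles.
With 3 cycles on 11 points, sign = (−1)^{11−3} = +1.
(5|11)_J = +1 (Zolotarev's lemma cross-check).

+1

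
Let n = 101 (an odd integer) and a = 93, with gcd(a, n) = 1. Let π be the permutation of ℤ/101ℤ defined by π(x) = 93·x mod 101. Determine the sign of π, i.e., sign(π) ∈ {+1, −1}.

Start at x=49: 49 → 12 → 5 → 61 → 17 → 66 → 78 → … (one orbit).
Cycle lengths of π_93 on ℤ/101ℤ: [100, 1]; 2 cycles in total.
Σ(ℓ_i−1) = 101−2 = 99; sign = (−1)^99 = -1.

-1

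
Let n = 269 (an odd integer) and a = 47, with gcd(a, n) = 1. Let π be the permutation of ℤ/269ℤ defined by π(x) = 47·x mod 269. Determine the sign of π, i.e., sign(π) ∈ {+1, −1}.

Orbit of 16 under x↦47x: [16, 214, 105, 93, 67, 190, 53]… (length divides ord_269(47)).
5 cycles of lengths [67, 67, 67, 67, 1].
Σ(ℓ_i−1) = 269−5 = 264; sign = (−1)^264 = +1.

+1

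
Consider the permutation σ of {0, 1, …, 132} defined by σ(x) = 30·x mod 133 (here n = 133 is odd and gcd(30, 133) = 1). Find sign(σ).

Start at x=102: 102 → 1 → 30 → 102 (one orbit).
Cycle type of π: 3×44 + 1; total 45 cycles.
n − c = 133 − 45 = 88; sign = (−1)^88 = +1.
Check: (30/133) = +1 by Zolotarev.

+1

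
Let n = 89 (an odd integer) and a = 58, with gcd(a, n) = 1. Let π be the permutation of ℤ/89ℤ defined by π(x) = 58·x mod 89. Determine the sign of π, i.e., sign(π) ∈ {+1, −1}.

-1

Start at x=5: 5 → 23 → 88 → 31 → 18 → 65 → 32 → … (one orbit).
The orbit structure of x ↦ 58x mod 89: 2 orbits of sizes [88, 1].
n − c = 89 − 2 = 87; sign = (−1)^87 = -1.
Zolotarev: (58|89) = -1, matching the cycle-count sign.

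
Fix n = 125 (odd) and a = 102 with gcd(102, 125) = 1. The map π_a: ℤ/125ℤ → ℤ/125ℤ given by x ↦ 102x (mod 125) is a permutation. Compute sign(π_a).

-1

Trace 81: π^k(81) = [81, 12, 99, 98, 121, 92, 9] for k=0..6.
π_102 has 4 disjoint cycles with lengths [100, 20, 4, 1] on {0,…,124}.
125 − 4 = 121 transpositions; sign(π) = (−1)^121 = -1.
(102|125)_J = -1 (Zolotarev's lemma cross-check).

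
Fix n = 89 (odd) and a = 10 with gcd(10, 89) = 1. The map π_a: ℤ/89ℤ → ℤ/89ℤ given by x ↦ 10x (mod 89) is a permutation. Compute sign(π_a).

Orbit of 80 under x↦10x: [80, 88, 79, 78, 68, 57, 36]… (length divides ord_89(10)).
The orbit structure of x ↦ 10x mod 89: 3 orbits of sizes [44, 44, 1].
With 3 cycles on 89 points, sign = (−1)^{89−3} = +1.
The Jacobi symbol (10|89) = +1 (Zolotarev) agrees.

+1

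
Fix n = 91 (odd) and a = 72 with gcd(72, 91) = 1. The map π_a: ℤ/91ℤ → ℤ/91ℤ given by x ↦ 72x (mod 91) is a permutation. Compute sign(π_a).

-1

Orbit of 64 under x↦72x: [64, 58, 81, 8, 30, 67, 1]… (length divides ord_91(72)).
The orbit structure of x ↦ 72x mod 91: 10 orbits of sizes [12, 12, 12, 12, 12, 12, 12, 3, 3, 1].
10 cycles on 91: each ℓ→(−1)^(ℓ−1), product (−1)^81 = -1.
(72|91)_J = -1 (Zolotarev's lemma cross-check).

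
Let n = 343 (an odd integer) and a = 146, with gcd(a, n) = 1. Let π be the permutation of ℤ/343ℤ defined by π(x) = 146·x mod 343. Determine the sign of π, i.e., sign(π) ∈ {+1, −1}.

Start at x=146: 146 → 50 → 97 → 99 → 48 → 148 → 342 → … (one orbit).
π_146 has 46 disjoint cycles with lengths [14, 14, 14, 14, 14, 14, 14, 14, 14, 14, 14, 14, 14, 14, 14, 14, 14, 14, 14, 14, 14, 2, 2, 2, 2, 2, 2, 2, 2, 2, 2, 2, 2, 2, 2, 2, 2, 2, 2, 2, 2, 2, 2, 2, 2, 1] on {0,…,342}.
46 cycles on 343: each ℓ→(−1)^(ℓ−1), product (−1)^297 = -1.
Zolotarev: (146|343) = -1, matching the cycle-count sign.

-1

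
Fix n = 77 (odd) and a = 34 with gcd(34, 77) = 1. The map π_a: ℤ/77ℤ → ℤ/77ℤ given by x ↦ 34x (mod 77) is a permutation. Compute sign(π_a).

Start at x=1: 1 → 34 → 1 (one orbit).
Cycle type of π: 2×33 + 1×11; total 44 cycles.
n − c = 77 − 44 = 33; sign = (−1)^33 = -1.

-1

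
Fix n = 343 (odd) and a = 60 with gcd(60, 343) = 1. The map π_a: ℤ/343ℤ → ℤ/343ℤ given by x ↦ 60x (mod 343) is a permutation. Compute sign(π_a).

+1

Trace 233: π^k(233) = [233, 260, 165, 296, 267, 242, 114] for k=0..6.
Cycle type of π: 147×2 + 21×2 + 3×2 + 1; total 7 cycles.
343 − 7 = 336 transpositions; sign(π) = (−1)^336 = +1.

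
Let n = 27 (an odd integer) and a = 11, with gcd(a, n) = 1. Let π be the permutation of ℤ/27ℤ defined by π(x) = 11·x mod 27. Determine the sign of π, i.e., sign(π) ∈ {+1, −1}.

Orbit of 13 under x↦11x: [13, 8, 7, 23, 10, 2, 22]… (length divides ord_27(11)).
Cycle type of π: 18 + 6 + 2 + 1; total 4 cycles.
With 4 cycles on 27 points, sign = (−1)^{27−4} = -1.
Zolotarev: (11|27) = -1, matching the cycle-count sign.

-1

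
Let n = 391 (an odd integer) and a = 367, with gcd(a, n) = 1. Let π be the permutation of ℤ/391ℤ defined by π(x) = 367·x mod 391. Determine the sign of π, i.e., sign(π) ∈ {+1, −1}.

+1

Orbit of 367 under x↦367x: [367, 185, 252, 208, 91, 162, 22]… (length divides ord_391(367)).
The orbit structure of x ↦ 367x mod 391: 35 orbits of sizes [16, 16, 16, 16, 16, 16, 16, 16, 16, 16, 16, 16, 16, 16, 16, 16, 16, 16, 16, 16, 16, 16, 16, 2, 2, 2, 2, 2, 2, 2, 2, 2, 2, 2, 1].
n − c = 391 − 35 = 356; sign = (−1)^356 = +1.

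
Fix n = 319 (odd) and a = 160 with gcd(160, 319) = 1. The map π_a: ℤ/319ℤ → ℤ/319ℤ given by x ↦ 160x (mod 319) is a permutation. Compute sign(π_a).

Trace 193: π^k(193) = [193, 256, 128, 64, 32, 16, 8] for k=0..6.
π_160 has 5 disjoint cycles with lengths [140, 140, 28, 10, 1] on {0,…,318}.
sign(π) = (−1)^{n − #cycles} = (−1)^{319−5} = (−1)^314 = +1.

+1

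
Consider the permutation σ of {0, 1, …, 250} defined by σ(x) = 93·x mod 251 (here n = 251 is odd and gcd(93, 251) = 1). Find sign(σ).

+1

Start at x=112: 112 → 125 → 79 → 68 → 49 → 39 → 113 → … (one orbit).
π_93 has 3 disjoint cycles with lengths [125, 125, 1] on {0,…,250}.
3 cycles on 251: each ℓ→(−1)^(ℓ−1), product (−1)^248 = +1.
The Jacobi symbol (93|251) = +1 (Zolotarev) agrees.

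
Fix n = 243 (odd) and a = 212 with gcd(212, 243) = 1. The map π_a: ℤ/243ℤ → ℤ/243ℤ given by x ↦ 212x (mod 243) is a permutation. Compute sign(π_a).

-1

Orbit of 106 under x↦212x: [106, 116, 49, 182, 190, 185, 97]… (length divides ord_243(212)).
Decompose π into cycles: lengths [162, 54, 18, 6, 2, 1] (6 cycles, including the fixed point 0).
sign(π) = (−1)^{n − #cycles} = (−1)^{243−6} = (−1)^237 = -1.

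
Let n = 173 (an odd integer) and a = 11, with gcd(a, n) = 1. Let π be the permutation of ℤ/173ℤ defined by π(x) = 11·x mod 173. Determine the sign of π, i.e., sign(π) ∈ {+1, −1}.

Trace 60: π^k(60) = [60, 141, 167, 107, 139, 145, 38] for k=0..6.
2 cycles of lengths [172, 1].
173 − 2 = 171 transpositions; sign(π) = (−1)^171 = -1.

-1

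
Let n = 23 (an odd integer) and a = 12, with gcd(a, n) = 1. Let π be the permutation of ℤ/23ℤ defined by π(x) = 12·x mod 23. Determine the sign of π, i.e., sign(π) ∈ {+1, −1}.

+1

Trace 4: π^k(4) = [4, 2, 1, 12, 6, 3, 13] for k=0..6.
Decompose π into cycles: lengths [11, 11, 1] (3 cycles, including the fixed point 0).
3 cycles on 23: each ℓ→(−1)^(ℓ−1), product (−1)^20 = +1.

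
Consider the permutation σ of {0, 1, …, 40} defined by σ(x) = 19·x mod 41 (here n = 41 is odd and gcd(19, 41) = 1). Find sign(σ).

-1

Trace 2: π^k(2) = [2, 38, 25, 24, 5, 13, 1] for k=0..6.
2 cycles of lengths [40, 1].
41 − 2 = 39 transpositions; sign(π) = (−1)^39 = -1.
Via Zolotarev, sign(π_{19}) = (19|41) = -1.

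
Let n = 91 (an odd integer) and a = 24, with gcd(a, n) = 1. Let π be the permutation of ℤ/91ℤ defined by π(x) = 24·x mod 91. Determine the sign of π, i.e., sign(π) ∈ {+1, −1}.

Orbit of 19 under x↦24x: [19, 1, 24, 30, 83, 81, 33]… (length divides ord_91(24)).
9 cycles of lengths [12, 12, 12, 12, 12, 12, 12, 6, 1].
9 cycles on 91: each ℓ→(−1)^(ℓ−1), product (−1)^82 = +1.
(24|91)_J = +1 (Zolotarev's lemma cross-check).

+1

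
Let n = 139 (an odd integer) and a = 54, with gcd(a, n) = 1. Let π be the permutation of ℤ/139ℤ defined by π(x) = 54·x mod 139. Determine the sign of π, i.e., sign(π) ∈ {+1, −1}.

+1

Orbit of 66 under x↦54x: [66, 89, 80, 11, 38, 106, 25]… (length divides ord_139(54)).
Cycle type of π: 69×2 + 1; total 3 cycles.
sign(π) = (−1)^{n − #cycles} = (−1)^{139−3} = (−1)^136 = +1.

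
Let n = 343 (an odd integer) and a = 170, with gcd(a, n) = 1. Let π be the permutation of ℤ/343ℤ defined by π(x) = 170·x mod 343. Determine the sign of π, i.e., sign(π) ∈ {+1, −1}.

+1

Trace 106: π^k(106) = [106, 184, 67, 71, 65, 74, 232] for k=0..6.
Cycle lengths of π_170 on ℤ/343ℤ: [147, 147, 21, 21, 3, 3, 1]; 7 cycles in total.
With 7 cycles on 343 points, sign = (−1)^{343−7} = +1.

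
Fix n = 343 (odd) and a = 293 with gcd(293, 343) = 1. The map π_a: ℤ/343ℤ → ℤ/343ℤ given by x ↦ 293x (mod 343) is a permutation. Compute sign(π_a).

Orbit of 97 under x↦293x: [97, 295, 342, 50, 244, 148, 146]… (length divides ord_343(293)).
Decompose π into cycles: lengths [14, 14, 14, 14, 14, 14, 14, 14, 14, 14, 14, 14, 14, 14, 14, 14, 14, 14, 14, 14, 14, 2, 2, 2, 2, 2, 2, 2, 2, 2, 2, 2, 2, 2, 2, 2, 2, 2, 2, 2, 2, 2, 2, 2, 2, 1] (46 cycles, including the fixed point 0).
343 − 46 = 297 transpositions; sign(π) = (−1)^297 = -1.

-1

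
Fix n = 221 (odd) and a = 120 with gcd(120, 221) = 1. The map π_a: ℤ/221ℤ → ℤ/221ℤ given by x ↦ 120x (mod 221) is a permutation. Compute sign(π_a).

+1

Start at x=120: 120 → 35 → 1 → 120 (one orbit).
85 cycles of lengths [3, 3, 3, 3, 3, 3, 3, 3, 3, 3, 3, 3, 3, 3, 3, 3, 3, 3, 3, 3, 3, 3, 3, 3, 3, 3, 3, 3, 3, 3, 3, 3, 3, 3, 3, 3, 3, 3, 3, 3, 3, 3, 3, 3, 3, 3, 3, 3, 3, 3, 3, 3, 3, 3, 3, 3, 3, 3, 3, 3, 3, 3, 3, 3, 3, 3, 3, 3, 1, 1, 1, 1, 1, 1, 1, 1, 1, 1, 1, 1, 1, 1, 1, 1, 1].
sign(π) = (−1)^{n − #cycles} = (−1)^{221−85} = (−1)^136 = +1.
Zolotarev: (120|221) = +1, matching the cycle-count sign.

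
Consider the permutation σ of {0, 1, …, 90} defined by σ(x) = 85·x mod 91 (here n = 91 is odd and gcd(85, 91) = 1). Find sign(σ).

Orbit of 57 under x↦85x: [57, 22, 50, 64, 71, 29, 8]… (length divides ord_91(85)).
14 cycles of lengths [12, 12, 12, 12, 12, 12, 12, 1, 1, 1, 1, 1, 1, 1].
sign(π) = (−1)^{n − #cycles} = (−1)^{91−14} = (−1)^77 = -1.
Via Zolotarev, sign(π_{85}) = (85|91) = -1.

-1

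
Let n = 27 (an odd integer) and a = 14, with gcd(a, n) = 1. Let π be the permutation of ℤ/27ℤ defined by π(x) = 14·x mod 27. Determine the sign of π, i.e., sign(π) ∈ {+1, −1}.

Start at x=22: 22 → 11 → 19 → 23 → 25 → 26 → 13 → … (one orbit).
Cycle lengths of π_14 on ℤ/27ℤ: [18, 6, 2, 1]; 4 cycles in total.
Σ(ℓ_i−1) = 27−4 = 23; sign = (−1)^23 = -1.
Via Zolotarev, sign(π_{14}) = (14|27) = -1.

-1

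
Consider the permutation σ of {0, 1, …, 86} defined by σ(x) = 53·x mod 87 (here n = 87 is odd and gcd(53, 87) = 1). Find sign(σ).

-1

Trace 16: π^k(16) = [16, 65, 52, 59, 82, 83, 49] for k=0..6.
The orbit structure of x ↦ 53x mod 87: 10 orbits of sizes [14, 14, 14, 14, 7, 7, 7, 7, 2, 1].
n − c = 87 − 10 = 77; sign = (−1)^77 = -1.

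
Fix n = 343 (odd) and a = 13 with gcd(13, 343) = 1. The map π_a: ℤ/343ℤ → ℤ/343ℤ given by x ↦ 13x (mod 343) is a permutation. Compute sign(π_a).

-1

Orbit of 274 under x↦13x: [274, 132, 1, 13, 169, 139, 92]… (length divides ord_343(13)).
Cycle lengths of π_13 on ℤ/343ℤ: [98, 98, 98, 14, 14, 14, 2, 2, 2, 1]; 10 cycles in total.
343 − 10 = 333 transpositions; sign(π) = (−1)^333 = -1.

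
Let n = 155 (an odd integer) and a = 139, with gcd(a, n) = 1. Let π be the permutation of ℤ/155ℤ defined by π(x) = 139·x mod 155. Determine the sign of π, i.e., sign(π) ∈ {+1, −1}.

Trace 126: π^k(126) = [126, 154, 16, 54, 66, 29, 1] for k=0..6.
The orbit structure of x ↦ 139x mod 155: 18 orbits of sizes [10, 10, 10, 10, 10, 10, 10, 10, 10, 10, 10, 10, 10, 10, 10, 2, 2, 1].
n − c = 155 − 18 = 137; sign = (−1)^137 = -1.
The Jacobi symbol (139|155) = -1 (Zolotarev) agrees.

-1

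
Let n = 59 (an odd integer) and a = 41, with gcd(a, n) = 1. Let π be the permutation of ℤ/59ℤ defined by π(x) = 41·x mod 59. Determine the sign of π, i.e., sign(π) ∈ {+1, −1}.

Orbit of 22 under x↦41x: [22, 17, 48, 21, 35, 19, 12]… (length divides ord_59(41)).
Cycle lengths of π_41 on ℤ/59ℤ: [29, 29, 1]; 3 cycles in total.
3 cycles on 59: each ℓ→(−1)^(ℓ−1), product (−1)^56 = +1.

+1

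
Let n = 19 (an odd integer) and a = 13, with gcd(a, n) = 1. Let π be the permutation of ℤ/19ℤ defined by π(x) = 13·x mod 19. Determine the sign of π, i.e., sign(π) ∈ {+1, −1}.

Trace 12: π^k(12) = [12, 4, 14, 11, 10, 16, 18] for k=0..6.
2 cycles of lengths [18, 1].
n − c = 19 − 2 = 17; sign = (−1)^17 = -1.
Zolotarev: (13|19) = -1, matching the cycle-count sign.

-1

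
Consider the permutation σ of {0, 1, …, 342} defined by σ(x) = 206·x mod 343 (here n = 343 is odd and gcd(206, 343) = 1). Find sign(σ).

-1

Orbit of 234 under x↦206x: [234, 184, 174, 172, 103, 295, 59]… (length divides ord_343(206)).
4 cycles of lengths [294, 42, 6, 1].
n − c = 343 − 4 = 339; sign = (−1)^339 = -1.
Check: (206/343) = -1 by Zolotarev.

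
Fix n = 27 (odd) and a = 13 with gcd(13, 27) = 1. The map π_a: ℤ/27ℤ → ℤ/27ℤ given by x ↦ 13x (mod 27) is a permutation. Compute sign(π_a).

Trace 22: π^k(22) = [22, 16, 19, 4, 25, 1, 13] for k=0..6.
The orbit structure of x ↦ 13x mod 27: 7 orbits of sizes [9, 9, 3, 3, 1, 1, 1].
27 − 7 = 20 transpositions; sign(π) = (−1)^20 = +1.
(13|27)_J = +1 (Zolotarev's lemma cross-check).

+1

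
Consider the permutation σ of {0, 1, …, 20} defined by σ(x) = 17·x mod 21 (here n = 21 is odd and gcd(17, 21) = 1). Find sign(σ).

+1

Orbit of 1 under x↦17x: [1, 17, 16, 20, 4, 5]… (length divides ord_21(17)).
5 cycles of lengths [6, 6, 6, 2, 1].
With 5 cycles on 21 points, sign = (−1)^{21−5} = +1.
Zolotarev: (17|21) = +1, matching the cycle-count sign.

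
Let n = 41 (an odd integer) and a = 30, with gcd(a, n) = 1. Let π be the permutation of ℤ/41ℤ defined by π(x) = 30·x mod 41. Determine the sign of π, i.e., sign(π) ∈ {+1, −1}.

Start at x=23: 23 → 34 → 36 → 14 → 10 → 13 → 21 → … (one orbit).
2 cycles of lengths [40, 1].
Σ(ℓ_i−1) = 41−2 = 39; sign = (−1)^39 = -1.
Via Zolotarev, sign(π_{30}) = (30|41) = -1.

-1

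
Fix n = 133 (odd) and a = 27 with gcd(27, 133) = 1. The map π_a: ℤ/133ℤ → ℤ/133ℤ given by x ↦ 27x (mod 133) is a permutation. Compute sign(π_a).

Trace 64: π^k(64) = [64, 132, 106, 69, 1, 27] for k=0..5.
Cycle type of π: 6×21 + 2×3 + 1; total 25 cycles.
n − c = 133 − 25 = 108; sign = (−1)^108 = +1.
Zolotarev: (27|133) = +1, matching the cycle-count sign.

+1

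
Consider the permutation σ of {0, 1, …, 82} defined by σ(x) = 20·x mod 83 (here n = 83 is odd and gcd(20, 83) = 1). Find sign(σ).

Orbit of 59 under x↦20x: [59, 18, 28, 62, 78, 66, 75]… (length divides ord_83(20)).
The orbit structure of x ↦ 20x mod 83: 2 orbits of sizes [82, 1].
Σ(ℓ_i−1) = 83−2 = 81; sign = (−1)^81 = -1.
Zolotarev: (20|83) = -1, matching the cycle-count sign.

-1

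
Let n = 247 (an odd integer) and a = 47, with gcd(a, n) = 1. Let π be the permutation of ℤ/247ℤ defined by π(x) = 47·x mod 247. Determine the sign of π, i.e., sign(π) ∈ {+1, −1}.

-1

Orbit of 168 under x↦47x: [168, 239, 118, 112, 77, 161, 157]… (length divides ord_247(47)).
12 cycles of lengths [36, 36, 36, 36, 36, 36, 9, 9, 4, 4, 4, 1].
Σ(ℓ_i−1) = 247−12 = 235; sign = (−1)^235 = -1.
(47|247)_J = -1 (Zolotarev's lemma cross-check).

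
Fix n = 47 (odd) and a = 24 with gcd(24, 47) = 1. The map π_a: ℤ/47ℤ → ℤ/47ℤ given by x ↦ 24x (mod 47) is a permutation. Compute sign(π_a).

Trace 12: π^k(12) = [12, 6, 3, 25, 36, 18, 9] for k=0..6.
The orbit structure of x ↦ 24x mod 47: 3 orbits of sizes [23, 23, 1].
n − c = 47 − 3 = 44; sign = (−1)^44 = +1.
(24|47)_J = +1 (Zolotarev's lemma cross-check).

+1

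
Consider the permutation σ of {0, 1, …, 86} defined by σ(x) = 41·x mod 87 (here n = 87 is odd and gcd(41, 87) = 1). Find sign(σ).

+1

Trace 28: π^k(28) = [28, 17, 1, 41] for k=0..3.
The orbit structure of x ↦ 41x mod 87: 23 orbits of sizes [4, 4, 4, 4, 4, 4, 4, 4, 4, 4, 4, 4, 4, 4, 4, 4, 4, 4, 4, 4, 4, 2, 1].
23 cycles on 87: each ℓ→(−1)^(ℓ−1), product (−1)^64 = +1.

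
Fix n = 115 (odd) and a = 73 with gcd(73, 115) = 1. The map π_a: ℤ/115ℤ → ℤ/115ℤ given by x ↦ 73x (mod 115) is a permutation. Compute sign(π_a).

-1

Start at x=47: 47 → 96 → 108 → 64 → 72 → 81 → 48 → … (one orbit).
6 cycles of lengths [44, 44, 11, 11, 4, 1].
Σ(ℓ_i−1) = 115−6 = 109; sign = (−1)^109 = -1.
(73|115)_J = -1 (Zolotarev's lemma cross-check).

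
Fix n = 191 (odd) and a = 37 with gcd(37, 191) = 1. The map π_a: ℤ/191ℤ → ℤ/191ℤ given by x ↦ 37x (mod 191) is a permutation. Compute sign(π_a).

-1

Start at x=30: 30 → 155 → 5 → 185 → 160 → 190 → 154 → … (one orbit).
Cycle lengths of π_37 on ℤ/191ℤ: [38, 38, 38, 38, 38, 1]; 6 cycles in total.
n − c = 191 − 6 = 185; sign = (−1)^185 = -1.
Via Zolotarev, sign(π_{37}) = (37|191) = -1.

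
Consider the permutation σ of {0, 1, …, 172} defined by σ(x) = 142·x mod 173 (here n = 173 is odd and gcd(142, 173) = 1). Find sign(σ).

+1

Start at x=51: 51 → 149 → 52 → 118 → 148 → 83 → 22 → … (one orbit).
The orbit structure of x ↦ 142x mod 173: 5 orbits of sizes [43, 43, 43, 43, 1].
5 cycles on 173: each ℓ→(−1)^(ℓ−1), product (−1)^168 = +1.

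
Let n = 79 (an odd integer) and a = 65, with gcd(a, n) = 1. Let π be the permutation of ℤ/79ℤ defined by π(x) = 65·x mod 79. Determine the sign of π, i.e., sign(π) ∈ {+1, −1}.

Trace 22: π^k(22) = [22, 8, 46, 67, 10, 18, 64] for k=0..6.
Cycle lengths of π_65 on ℤ/79ℤ: [13, 13, 13, 13, 13, 13, 1]; 7 cycles in total.
sign(π) = (−1)^{n − #cycles} = (−1)^{79−7} = (−1)^72 = +1.
The Jacobi symbol (65|79) = +1 (Zolotarev) agrees.

+1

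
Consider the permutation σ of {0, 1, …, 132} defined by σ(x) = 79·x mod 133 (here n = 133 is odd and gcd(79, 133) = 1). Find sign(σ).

-1

Trace 50: π^k(50) = [50, 93, 32, 1, 79, 123, 8] for k=0..6.
π_79 has 10 disjoint cycles with lengths [18, 18, 18, 18, 18, 18, 18, 3, 3, 1] on {0,…,132}.
133 − 10 = 123 transpositions; sign(π) = (−1)^123 = -1.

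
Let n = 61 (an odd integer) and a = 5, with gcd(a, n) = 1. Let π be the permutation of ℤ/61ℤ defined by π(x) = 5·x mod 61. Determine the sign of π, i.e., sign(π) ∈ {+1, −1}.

+1

Start at x=56: 56 → 36 → 58 → 46 → 47 → 52 → 16 → … (one orbit).
Cycle lengths of π_5 on ℤ/61ℤ: [30, 30, 1]; 3 cycles in total.
With 3 cycles on 61 points, sign = (−1)^{61−3} = +1.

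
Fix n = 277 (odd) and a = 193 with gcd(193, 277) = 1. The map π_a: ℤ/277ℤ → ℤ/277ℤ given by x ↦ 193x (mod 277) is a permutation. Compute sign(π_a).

+1

Orbit of 30 under x↦193x: [30, 250, 52, 64, 164, 74, 155]… (length divides ord_277(193)).
Decompose π into cycles: lengths [46, 46, 46, 46, 46, 46, 1] (7 cycles, including the fixed point 0).
sign(π) = (−1)^{n − #cycles} = (−1)^{277−7} = (−1)^270 = +1.
Zolotarev: (193|277) = +1, matching the cycle-count sign.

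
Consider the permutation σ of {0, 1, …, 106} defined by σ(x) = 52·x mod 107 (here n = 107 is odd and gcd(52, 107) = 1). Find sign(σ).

+1

Start at x=81: 81 → 39 → 102 → 61 → 69 → 57 → 75 → … (one orbit).
π_52 has 3 disjoint cycles with lengths [53, 53, 1] on {0,…,106}.
sign(π) = (−1)^{n − #cycles} = (−1)^{107−3} = (−1)^104 = +1.
Check: (52/107) = +1 by Zolotarev.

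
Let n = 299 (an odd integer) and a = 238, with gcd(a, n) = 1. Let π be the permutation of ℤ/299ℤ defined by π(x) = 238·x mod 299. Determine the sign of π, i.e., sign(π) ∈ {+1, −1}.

Trace 12: π^k(12) = [12, 165, 101, 118, 277, 146, 64] for k=0..6.
Cycle type of π: 66×4 + 11×2 + 6×2 + 1; total 9 cycles.
Σ(ℓ_i−1) = 299−9 = 290; sign = (−1)^290 = +1.
Zolotarev: (238|299) = +1, matching the cycle-count sign.

+1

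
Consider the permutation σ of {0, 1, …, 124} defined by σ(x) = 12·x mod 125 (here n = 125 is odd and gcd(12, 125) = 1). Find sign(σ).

-1

Start at x=106: 106 → 22 → 14 → 43 → 16 → 67 → 54 → … (one orbit).
Cycle type of π: 100 + 20 + 4 + 1; total 4 cycles.
n − c = 125 − 4 = 121; sign = (−1)^121 = -1.
Zolotarev: (12|125) = -1, matching the cycle-count sign.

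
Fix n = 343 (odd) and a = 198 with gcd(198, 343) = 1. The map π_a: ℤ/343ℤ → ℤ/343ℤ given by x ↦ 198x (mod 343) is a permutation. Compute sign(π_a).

+1

Trace 323: π^k(323) = [323, 156, 18, 134, 121, 291, 337] for k=0..6.
π_198 has 7 disjoint cycles with lengths [147, 147, 21, 21, 3, 3, 1] on {0,…,342}.
343 − 7 = 336 transpositions; sign(π) = (−1)^336 = +1.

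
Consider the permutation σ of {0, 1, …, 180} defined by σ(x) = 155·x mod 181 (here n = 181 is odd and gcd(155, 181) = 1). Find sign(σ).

Trace 19: π^k(19) = [19, 49, 174, 1, 155, 133, 162] for k=0..6.
Cycle lengths of π_155 on ℤ/181ℤ: [12, 12, 12, 12, 12, 12, 12, 12, 12, 12, 12, 12, 12, 12, 12, 1]; 16 cycles in total.
n − c = 181 − 16 = 165; sign = (−1)^165 = -1.
The Jacobi symbol (155|181) = -1 (Zolotarev) agrees.

-1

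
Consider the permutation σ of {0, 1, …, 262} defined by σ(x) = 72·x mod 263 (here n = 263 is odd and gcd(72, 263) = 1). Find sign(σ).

+1

Start at x=223: 223 → 13 → 147 → 64 → 137 → 133 → 108 → … (one orbit).
Cycle lengths of π_72 on ℤ/263ℤ: [131, 131, 1]; 3 cycles in total.
3 cycles on 263: each ℓ→(−1)^(ℓ−1), product (−1)^260 = +1.
The Jacobi symbol (72|263) = +1 (Zolotarev) agrees.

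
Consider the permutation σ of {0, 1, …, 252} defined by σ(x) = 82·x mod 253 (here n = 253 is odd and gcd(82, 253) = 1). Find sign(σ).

+1

Orbit of 1 under x↦82x: [1, 82, 146, 81, 64, 188, 236]… (length divides ord_253(82)).
Decompose π into cycles: lengths [55, 55, 55, 55, 11, 11, 5, 5, 1] (9 cycles, including the fixed point 0).
sign(π) = (−1)^{n − #cycles} = (−1)^{253−9} = (−1)^244 = +1.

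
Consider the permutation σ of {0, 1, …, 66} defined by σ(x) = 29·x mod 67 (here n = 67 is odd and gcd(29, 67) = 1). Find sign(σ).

+1

Orbit of 1 under x↦29x: [1, 29, 37]… (length divides ord_67(29)).
Cycle type of π: 3×22 + 1; total 23 cycles.
67 − 23 = 44 transpositions; sign(π) = (−1)^44 = +1.
Via Zolotarev, sign(π_{29}) = (29|67) = +1.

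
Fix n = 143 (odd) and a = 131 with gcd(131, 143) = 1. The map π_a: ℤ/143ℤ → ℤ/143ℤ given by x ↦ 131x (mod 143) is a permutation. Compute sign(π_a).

-1

Start at x=1: 1 → 131 → 1 (one orbit).
π_131 has 78 disjoint cycles with lengths [2, 2, 2, 2, 2, 2, 2, 2, 2, 2, 2, 2, 2, 2, 2, 2, 2, 2, 2, 2, 2, 2, 2, 2, 2, 2, 2, 2, 2, 2, 2, 2, 2, 2, 2, 2, 2, 2, 2, 2, 2, 2, 2, 2, 2, 2, 2, 2, 2, 2, 2, 2, 2, 2, 2, 2, 2, 2, 2, 2, 2, 2, 2, 2, 2, 1, 1, 1, 1, 1, 1, 1, 1, 1, 1, 1, 1, 1] on {0,…,142}.
sign(π) = (−1)^{n − #cycles} = (−1)^{143−78} = (−1)^65 = -1.
(131|143)_J = -1 (Zolotarev's lemma cross-check).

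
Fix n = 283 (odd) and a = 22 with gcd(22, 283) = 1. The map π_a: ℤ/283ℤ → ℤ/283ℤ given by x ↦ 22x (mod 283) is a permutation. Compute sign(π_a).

-1

Trace 189: π^k(189) = [189, 196, 67, 59, 166, 256, 255] for k=0..6.
Cycle lengths of π_22 on ℤ/283ℤ: [282, 1]; 2 cycles in total.
Σ(ℓ_i−1) = 283−2 = 281; sign = (−1)^281 = -1.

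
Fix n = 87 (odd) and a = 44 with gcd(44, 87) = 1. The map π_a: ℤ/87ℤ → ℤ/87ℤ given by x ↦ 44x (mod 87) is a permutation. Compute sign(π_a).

+1

Trace 7: π^k(7) = [7, 47, 67, 77, 82, 41, 64] for k=0..6.
5 cycles of lengths [28, 28, 28, 2, 1].
sign(π) = (−1)^{n − #cycles} = (−1)^{87−5} = (−1)^82 = +1.
Via Zolotarev, sign(π_{44}) = (44|87) = +1.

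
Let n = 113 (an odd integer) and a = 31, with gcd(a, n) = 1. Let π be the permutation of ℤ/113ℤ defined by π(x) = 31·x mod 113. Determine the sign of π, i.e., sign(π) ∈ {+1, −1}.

+1

Orbit of 8 under x↦31x: [8, 22, 4, 11, 2, 62, 1]… (length divides ord_113(31)).
Decompose π into cycles: lengths [56, 56, 1] (3 cycles, including the fixed point 0).
113 − 3 = 110 transpositions; sign(π) = (−1)^110 = +1.
The Jacobi symbol (31|113) = +1 (Zolotarev) agrees.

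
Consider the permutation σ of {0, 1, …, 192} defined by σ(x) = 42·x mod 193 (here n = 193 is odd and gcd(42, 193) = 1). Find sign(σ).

Orbit of 192 under x↦42x: [192, 151, 166, 24, 43, 69, 3]… (length divides ord_193(42)).
Decompose π into cycles: lengths [32, 32, 32, 32, 32, 32, 1] (7 cycles, including the fixed point 0).
7 cycles on 193: each ℓ→(−1)^(ℓ−1), product (−1)^186 = +1.

+1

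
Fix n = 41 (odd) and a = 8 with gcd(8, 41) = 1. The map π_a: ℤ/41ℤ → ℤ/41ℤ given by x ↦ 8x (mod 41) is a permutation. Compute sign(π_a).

Start at x=23: 23 → 20 → 37 → 9 → 31 → 2 → 16 → … (one orbit).
Cycle lengths of π_8 on ℤ/41ℤ: [20, 20, 1]; 3 cycles in total.
Σ(ℓ_i−1) = 41−3 = 38; sign = (−1)^38 = +1.
Zolotarev: (8|41) = +1, matching the cycle-count sign.

+1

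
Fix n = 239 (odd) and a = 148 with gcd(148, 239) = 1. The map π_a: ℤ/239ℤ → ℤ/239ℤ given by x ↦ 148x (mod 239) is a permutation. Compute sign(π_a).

Orbit of 105 under x↦148x: [105, 5, 23, 58, 219, 147, 7]… (length divides ord_239(148)).
π_148 has 2 disjoint cycles with lengths [238, 1] on {0,…,238}.
239 − 2 = 237 transpositions; sign(π) = (−1)^237 = -1.
Via Zolotarev, sign(π_{148}) = (148|239) = -1.

-1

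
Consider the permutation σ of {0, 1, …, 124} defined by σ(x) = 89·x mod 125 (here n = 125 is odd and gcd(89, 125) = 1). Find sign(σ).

+1

Orbit of 39 under x↦89x: [39, 96, 44, 41, 24, 11, 104]… (length divides ord_125(89)).
Decompose π into cycles: lengths [50, 50, 10, 10, 2, 2, 1] (7 cycles, including the fixed point 0).
With 7 cycles on 125 points, sign = (−1)^{125−7} = +1.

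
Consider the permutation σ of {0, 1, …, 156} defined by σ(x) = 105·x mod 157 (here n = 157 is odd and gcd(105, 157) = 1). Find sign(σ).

+1

Orbit of 35 under x↦105x: [35, 64, 126, 42, 14, 57, 19]… (length divides ord_157(105)).
Cycle type of π: 78×2 + 1; total 3 cycles.
sign(π) = (−1)^{n − #cycles} = (−1)^{157−3} = (−1)^154 = +1.
Via Zolotarev, sign(π_{105}) = (105|157) = +1.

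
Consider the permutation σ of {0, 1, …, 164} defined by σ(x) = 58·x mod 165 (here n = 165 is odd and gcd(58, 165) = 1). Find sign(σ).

-1

Orbit of 163 under x↦58x: [163, 49, 37, 1, 58, 64, 82]… (length divides ord_165(58)).
π_58 has 18 disjoint cycles with lengths [20, 20, 20, 20, 20, 20, 5, 5, 5, 5, 5, 5, 4, 4, 4, 1, 1, 1] on {0,…,164}.
Σ(ℓ_i−1) = 165−18 = 147; sign = (−1)^147 = -1.
The Jacobi symbol (58|165) = -1 (Zolotarev) agrees.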